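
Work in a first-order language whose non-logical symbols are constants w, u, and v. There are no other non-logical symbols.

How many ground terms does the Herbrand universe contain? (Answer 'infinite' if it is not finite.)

There are no function symbols, so every ground term is one of the 3 constants.
The Herbrand universe is {w, u, v}, which is finite with 3 elements.

3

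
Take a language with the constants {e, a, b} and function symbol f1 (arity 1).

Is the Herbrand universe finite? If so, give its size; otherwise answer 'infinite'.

The signature has at least one function symbol (f1, arity 1) and at least one constant (e).
Iterating f1 gives infinitely many distinct ground terms: e, f1(e), f1(f1(e)), ...
So the Herbrand universe is infinite.

infinite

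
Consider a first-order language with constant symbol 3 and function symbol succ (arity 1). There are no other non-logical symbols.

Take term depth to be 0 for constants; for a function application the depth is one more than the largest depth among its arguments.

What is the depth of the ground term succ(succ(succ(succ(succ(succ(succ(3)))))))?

depth(succ(3)) = 1 + depth(3) = 1 + 0 = 1
depth(succ(succ(3))) = 1 + depth(succ(3)) = 1 + 1 = 2
depth(succ(succ(succ(3)))) = 1 + depth(succ(succ(3))) = 1 + 2 = 3
depth(succ(succ(succ(succ(3))))) = 1 + depth(succ(succ(succ(3)))) = 1 + 3 = 4
depth(succ(succ(succ(succ(succ(3)))))) = 1 + depth(succ(succ(succ(succ(3))))) = 1 + 4 = 5
depth(succ(succ(succ(succ(succ(succ(3))))))) = 1 + depth(succ(succ(succ(succ(succ(3)))))) = 1 + 5 = 6
depth(succ(succ(succ(succ(succ(succ(succ(3)))))))) = 1 + depth(succ(succ(succ(succ(succ(succ(3))))))) = 1 + 6 = 7

7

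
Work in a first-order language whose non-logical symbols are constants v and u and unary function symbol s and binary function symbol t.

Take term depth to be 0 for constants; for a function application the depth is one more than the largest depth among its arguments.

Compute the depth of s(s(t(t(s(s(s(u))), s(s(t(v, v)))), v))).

depth(s(u)) = 1 + depth(u) = 1 + 0 = 1
depth(s(s(u))) = 1 + depth(s(u)) = 1 + 1 = 2
depth(s(s(s(u)))) = 1 + depth(s(s(u))) = 1 + 2 = 3
depth(t(v, v)) = 1 + max(0, 0) = 1
depth(s(t(v, v))) = 1 + depth(t(v, v)) = 1 + 1 = 2
depth(s(s(t(v, v)))) = 1 + depth(s(t(v, v))) = 1 + 2 = 3
depth(t(s(s(s(u))), s(s(t(v, v))))) = 1 + max(3, 3) = 4
depth(t(t(s(s(s(u))), s(s(t(v, v)))), v)) = 1 + max(4, 0) = 5
depth(s(t(t(s(s(s(u))), s(s(t(v, v)))), v))) = 1 + depth(t(t(s(s(s(u))), s(s(t(v, v)))), v)) = 1 + 5 = 6
depth(s(s(t(t(s(s(s(u))), s(s(t(v, v)))), v)))) = 1 + depth(s(t(t(s(s(s(u))), s(s(t(v, v)))), v))) = 1 + 6 = 7

7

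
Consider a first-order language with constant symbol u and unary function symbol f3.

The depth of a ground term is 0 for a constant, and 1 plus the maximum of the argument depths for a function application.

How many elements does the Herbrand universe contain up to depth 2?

Let N_k count ground terms of depth at most k. Each non-constant term of depth ≤ k is some function symbol applied to depth-≤(k−1) arguments, giving N_k = 1 + N_{k-1}.
N_0 = 1
N_1 = 1 + 1 = 2
N_2 = 1 + 2 = 3
Explicitly: u, f3(u), f3(f3(u)).

3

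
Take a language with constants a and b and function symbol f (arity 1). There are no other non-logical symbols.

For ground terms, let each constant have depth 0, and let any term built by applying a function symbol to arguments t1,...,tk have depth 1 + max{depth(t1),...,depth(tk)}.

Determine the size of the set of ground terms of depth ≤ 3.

Count level by level. With function symbols f/1, the terms of depth ≤ k are the 2 constants together with each function applied to depth-≤(k−1) tuples, so N_k = 2 + N_{k-1}.
N_0 = 2
N_1 = 2 + 2 = 4
N_2 = 2 + 4 = 6
N_3 = 2 + 6 = 8
Explicitly: a, b, f(a), f(b), f(f(a)), f(f(b)), f(f(f(a))), f(f(f(b))).

8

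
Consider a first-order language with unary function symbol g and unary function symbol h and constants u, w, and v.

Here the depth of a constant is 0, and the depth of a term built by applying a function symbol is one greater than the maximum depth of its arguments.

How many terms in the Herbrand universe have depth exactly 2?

12

Count level by level. With function symbols g/1, h/1, the terms of depth ≤ k are the 3 constants together with each function applied to depth-≤(k−1) tuples, so N_k = 3 + N_{k-1} + N_{k-1}.
N_0 = 3
N_1 = 3 + 3 + 3 = 9
N_2 = 3 + 9 + 9 = 21
Terms of depth exactly 2: N_2 − N_1 = 21 − 9 = 12.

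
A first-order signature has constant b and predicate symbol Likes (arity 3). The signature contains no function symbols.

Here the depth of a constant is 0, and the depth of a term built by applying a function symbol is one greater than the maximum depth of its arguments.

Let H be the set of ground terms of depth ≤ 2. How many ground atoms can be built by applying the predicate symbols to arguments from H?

First count ground terms of depth ≤ 2.
With no function symbols every ground term is a constant, so there is exactly 1 ground term at every depth bound.
N_0 = 1
N_1 = 1
N_2 = 1
Explicitly: b.
So |H| = 1.
Ground atoms are formed by filling each argument slot of a predicate with a term from H, so an r-ary predicate gives |H|^r atoms:
  Likes: 1^3 = 1
Total ground atoms: 1.

1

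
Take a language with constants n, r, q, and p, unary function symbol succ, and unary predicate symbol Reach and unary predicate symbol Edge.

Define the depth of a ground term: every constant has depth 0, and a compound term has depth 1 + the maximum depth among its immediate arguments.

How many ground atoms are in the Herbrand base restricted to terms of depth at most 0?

8

First count ground terms of depth ≤ 0.
Let N_k count ground terms of depth at most k. Each non-constant term of depth ≤ k is some function symbol applied to depth-≤(k−1) arguments, giving N_k = 4 + N_{k-1}.
N_0 = 4
Explicitly: n, r, q, p.
So |H| = 4.
Ground atoms are formed by filling each argument slot of a predicate with a term from H, so an r-ary predicate gives |H|^r atoms:
  Reach: 4;  Edge: 4
Total ground atoms: 4 + 4 = 8.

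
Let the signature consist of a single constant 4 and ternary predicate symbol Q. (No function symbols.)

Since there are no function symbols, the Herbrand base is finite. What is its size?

1

With no function symbols, the Herbrand universe is just the 1 constant.
Ground atoms per predicate: Q: 1^3 = 1.
Herbrand base size = 1 = 1.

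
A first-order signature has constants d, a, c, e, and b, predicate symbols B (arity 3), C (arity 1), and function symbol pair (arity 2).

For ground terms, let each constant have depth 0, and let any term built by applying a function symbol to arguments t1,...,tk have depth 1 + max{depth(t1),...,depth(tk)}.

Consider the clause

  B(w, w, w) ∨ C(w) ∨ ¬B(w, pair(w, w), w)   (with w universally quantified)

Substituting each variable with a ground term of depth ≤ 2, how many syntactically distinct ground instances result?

Ground terms of depth ≤ 2:
  Count level by level. With function symbols pair/2, the terms of depth ≤ k are the 5 constants together with each function applied to depth-≤(k−1) tuples, so N_k = 5 + N_{k-1}^2.
  N_0 = 5
  N_1 = 5 + 5^2 = 30
  N_2 = 5 + 30^2 = 905
So there are 905 ground terms available for substitution.
The variable w ranges independently over the available ground terms, and distinct assignments produce distinct instances.
Number of ground instances = 905.

905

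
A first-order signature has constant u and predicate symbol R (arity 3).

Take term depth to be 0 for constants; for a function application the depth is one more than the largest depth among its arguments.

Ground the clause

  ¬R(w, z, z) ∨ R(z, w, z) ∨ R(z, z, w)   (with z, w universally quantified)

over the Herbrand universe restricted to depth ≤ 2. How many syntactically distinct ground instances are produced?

Ground terms of depth ≤ 2:
  With no function symbols every ground term is a constant, so there is exactly 1 ground term at every depth bound.
  N_0 = 1
  N_1 = 1
  N_2 = 1
  Explicitly: u.
So there is exactly 1 ground term available for substitution.
There are 2 variables to instantiate (z, w), each occurring in at least one literal, so different choices give different ground instances.
Number of ground instances = 1^2 = 1.

1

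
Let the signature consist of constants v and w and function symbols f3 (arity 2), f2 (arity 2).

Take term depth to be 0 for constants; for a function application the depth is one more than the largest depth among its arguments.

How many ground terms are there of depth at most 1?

10

Count level by level. With function symbols f3/2, f2/2, the terms of depth ≤ k are the 2 constants together with each function applied to depth-≤(k−1) tuples, so N_k = 2 + N_{k-1}^2 + N_{k-1}^2.
N_0 = 2
N_1 = 2 + 2^2 + 2^2 = 10
Explicitly: v, w, f3(v, v), f3(v, w), f3(w, v), f3(w, w), f2(v, v), f2(v, w), f2(w, v), f2(w, w).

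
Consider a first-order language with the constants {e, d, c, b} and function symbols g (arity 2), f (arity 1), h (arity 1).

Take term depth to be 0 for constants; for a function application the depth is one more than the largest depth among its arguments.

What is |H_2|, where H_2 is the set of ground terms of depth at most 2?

If N_k denotes the number of depth-≤k ground terms, the 4 constants give N_0 = 4, and each function symbol of arity r contributes N_{k-1}^r new terms at level k: N_k = 4 + N_{k-1}^2 + N_{k-1} + N_{k-1}.
N_0 = 4
N_1 = 4 + 4^2 + 4 + 4 = 28
N_2 = 4 + 28^2 + 28 + 28 = 844

844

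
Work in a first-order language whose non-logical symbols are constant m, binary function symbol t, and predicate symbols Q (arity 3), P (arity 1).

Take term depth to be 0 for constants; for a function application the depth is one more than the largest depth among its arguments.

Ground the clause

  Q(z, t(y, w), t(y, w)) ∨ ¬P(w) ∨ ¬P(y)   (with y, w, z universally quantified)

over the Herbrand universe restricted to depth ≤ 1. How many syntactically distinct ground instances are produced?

Ground terms of depth ≤ 1:
  Count level by level. With function symbols t/2, the terms of depth ≤ k are the 1 constant together with each function applied to depth-≤(k−1) tuples, so N_k = 1 + N_{k-1}^2.
  N_0 = 1
  N_1 = 1 + 1^2 = 2
So there are 2 ground terms available for substitution.
Each of y, w, z ranges independently over the available ground terms, and distinct assignments produce distinct instances.
Number of ground instances = 2^3 = 8.

8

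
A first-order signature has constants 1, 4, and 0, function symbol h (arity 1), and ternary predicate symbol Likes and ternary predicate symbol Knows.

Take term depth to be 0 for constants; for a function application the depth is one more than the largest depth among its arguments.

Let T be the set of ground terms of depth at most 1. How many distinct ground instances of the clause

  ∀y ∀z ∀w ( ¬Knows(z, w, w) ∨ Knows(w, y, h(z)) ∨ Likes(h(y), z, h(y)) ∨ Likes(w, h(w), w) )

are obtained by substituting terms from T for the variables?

216

Ground terms of depth ≤ 1:
  Let N_k = |{terms of depth ≤ k}|. Then N_0 = 3 and N_k = 3 + N_{k-1} for k ≥ 1 (one summand per function symbol, arity giving the exponent).
  N_0 = 3
  N_1 = 3 + 3 = 6
So there are 6 ground terms available for substitution.
Each of y, z, w ranges independently over the available ground terms, and distinct assignments produce distinct instances.
Number of ground instances = 6^3 = 216.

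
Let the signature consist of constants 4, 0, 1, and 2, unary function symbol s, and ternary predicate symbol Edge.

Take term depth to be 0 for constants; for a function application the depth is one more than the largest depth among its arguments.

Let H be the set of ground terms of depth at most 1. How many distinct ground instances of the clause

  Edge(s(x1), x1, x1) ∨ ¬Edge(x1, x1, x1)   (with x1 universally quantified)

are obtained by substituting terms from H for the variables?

8

Ground terms of depth ≤ 1:
  If N_k denotes the number of depth-≤k ground terms, the 4 constants give N_0 = 4, and each function symbol of arity r contributes N_{k-1}^r new terms at level k: N_k = 4 + N_{k-1}.
  N_0 = 4
  N_1 = 4 + 4 = 8
So there are 8 ground terms available for substitution.
The clause has 1 distinct variable (x1), which appears in the body. In the free term algebra distinct substitutions yield syntactically distinct ground instances.
Number of ground instances = 8.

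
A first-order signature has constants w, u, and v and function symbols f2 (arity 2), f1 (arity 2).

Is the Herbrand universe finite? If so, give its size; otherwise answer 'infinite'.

infinite

The signature has at least one function symbol (f2, arity 2) and at least one constant (w).
Iterating f2 gives infinitely many distinct ground terms: w, f2(w, w), f2(f2(w, w), f2(w, w)), ...
So the Herbrand universe is infinite.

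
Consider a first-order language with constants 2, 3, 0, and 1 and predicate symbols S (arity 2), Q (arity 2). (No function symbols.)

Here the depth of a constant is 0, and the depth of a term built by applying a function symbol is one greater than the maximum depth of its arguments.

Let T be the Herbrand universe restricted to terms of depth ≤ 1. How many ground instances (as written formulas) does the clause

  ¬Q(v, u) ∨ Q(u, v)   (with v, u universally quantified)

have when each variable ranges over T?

Ground terms of depth ≤ 1:
  With no function symbols every ground term is a constant, so there are exactly 4 ground terms at every depth bound.
  N_0 = 4
  N_1 = 4
  Explicitly: 2, 3, 0, 1.
So there are 4 ground terms available for substitution.
The body mentions every one of the 2 quantified variables; since ground terms form a free algebra, no two substitutions collapse to the same formula.
Number of ground instances = 4^2 = 16.

16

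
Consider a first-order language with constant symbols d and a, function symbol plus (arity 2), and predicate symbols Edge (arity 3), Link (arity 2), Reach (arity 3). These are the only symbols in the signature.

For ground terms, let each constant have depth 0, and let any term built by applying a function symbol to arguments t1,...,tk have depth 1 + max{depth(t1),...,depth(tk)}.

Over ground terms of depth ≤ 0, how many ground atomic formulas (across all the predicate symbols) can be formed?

20

First count ground terms of depth ≤ 0.
Let N_k = |{terms of depth ≤ k}|. Then N_0 = 2 and N_k = 2 + N_{k-1}^2 for k ≥ 1 (one summand per function symbol, arity giving the exponent).
N_0 = 2
So |H| = 2.
Ground atoms are formed by filling each argument slot of a predicate with a term from H, so an r-ary predicate gives |H|^r atoms:
  Edge: 2^3 = 8;  Link: 2^2 = 4;  Reach: 2^3 = 8
Total ground atoms: 8 + 4 + 8 = 20.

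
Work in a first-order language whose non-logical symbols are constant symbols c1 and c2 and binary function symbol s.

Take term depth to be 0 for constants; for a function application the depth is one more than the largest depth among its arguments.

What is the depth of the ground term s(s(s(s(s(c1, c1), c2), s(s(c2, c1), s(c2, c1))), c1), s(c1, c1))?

depth(s(c1, c1)) = 1 + max(0, 0) = 1
depth(s(s(c1, c1), c2)) = 1 + max(1, 0) = 2
depth(s(c2, c1)) = 1 + max(0, 0) = 1
depth(s(s(c2, c1), s(c2, c1))) = 1 + max(1, 1) = 2
depth(s(s(s(c1, c1), c2), s(s(c2, c1), s(c2, c1)))) = 1 + max(2, 2) = 3
depth(s(s(s(s(c1, c1), c2), s(s(c2, c1), s(c2, c1))), c1)) = 1 + max(3, 0) = 4
depth(s(s(s(s(s(c1, c1), c2), s(s(c2, c1), s(c2, c1))), c1), s(c1, c1))) = 1 + max(4, 1) = 5

5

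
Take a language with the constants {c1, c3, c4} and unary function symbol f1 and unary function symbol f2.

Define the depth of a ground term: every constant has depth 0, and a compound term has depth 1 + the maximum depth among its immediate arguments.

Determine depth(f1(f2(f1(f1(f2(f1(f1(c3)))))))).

depth(f1(c3)) = 1 + depth(c3) = 1 + 0 = 1
depth(f1(f1(c3))) = 1 + depth(f1(c3)) = 1 + 1 = 2
depth(f2(f1(f1(c3)))) = 1 + depth(f1(f1(c3))) = 1 + 2 = 3
depth(f1(f2(f1(f1(c3))))) = 1 + depth(f2(f1(f1(c3)))) = 1 + 3 = 4
depth(f1(f1(f2(f1(f1(c3)))))) = 1 + depth(f1(f2(f1(f1(c3))))) = 1 + 4 = 5
depth(f2(f1(f1(f2(f1(f1(c3))))))) = 1 + depth(f1(f1(f2(f1(f1(c3)))))) = 1 + 5 = 6
depth(f1(f2(f1(f1(f2(f1(f1(c3)))))))) = 1 + depth(f2(f1(f1(f2(f1(f1(c3))))))) = 1 + 6 = 7

7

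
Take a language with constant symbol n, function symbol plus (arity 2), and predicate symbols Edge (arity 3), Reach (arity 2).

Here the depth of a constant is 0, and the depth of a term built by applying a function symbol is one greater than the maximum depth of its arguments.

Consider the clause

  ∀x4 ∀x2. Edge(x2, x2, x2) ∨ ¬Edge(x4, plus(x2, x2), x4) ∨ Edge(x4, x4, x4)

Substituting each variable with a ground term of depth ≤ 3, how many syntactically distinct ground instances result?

676

Ground terms of depth ≤ 3:
  If N_k denotes the number of depth-≤k ground terms, the 1 constant gives N_0 = 1, and each function symbol of arity r contributes N_{k-1}^r new terms at level k: N_k = 1 + N_{k-1}^2.
  N_0 = 1
  N_1 = 1 + 1^2 = 2
  N_2 = 1 + 2^2 = 5
  N_3 = 1 + 5^2 = 26
So there are 26 ground terms available for substitution.
Each of x4, x2 ranges independently over the available ground terms, and distinct assignments produce distinct instances.
Number of ground instances = 26^2 = 676.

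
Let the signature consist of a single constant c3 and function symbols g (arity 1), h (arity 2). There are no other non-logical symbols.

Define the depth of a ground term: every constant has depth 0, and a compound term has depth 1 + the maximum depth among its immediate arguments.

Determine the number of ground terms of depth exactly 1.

2

Count level by level. With function symbols g/1, h/2, the terms of depth ≤ k are the 1 constant together with each function applied to depth-≤(k−1) tuples, so N_k = 1 + N_{k-1} + N_{k-1}^2.
N_0 = 1
N_1 = 1 + 1 + 1^2 = 3
Terms of depth exactly 1: N_1 − N_0 = 3 − 1 = 2.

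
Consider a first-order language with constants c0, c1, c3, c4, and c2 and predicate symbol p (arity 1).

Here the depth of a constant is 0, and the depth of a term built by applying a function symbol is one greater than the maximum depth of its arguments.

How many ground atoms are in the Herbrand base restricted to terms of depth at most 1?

5

First count ground terms of depth ≤ 1.
With no function symbols every ground term is a constant, so there are exactly 5 ground terms at every depth bound.
N_0 = 5
N_1 = 5
So |H| = 5.
A ground atom is a predicate applied to a tuple of terms from H, so the count is the sum over predicates of |H|^arity:
  p: 5
Total ground atoms: 5.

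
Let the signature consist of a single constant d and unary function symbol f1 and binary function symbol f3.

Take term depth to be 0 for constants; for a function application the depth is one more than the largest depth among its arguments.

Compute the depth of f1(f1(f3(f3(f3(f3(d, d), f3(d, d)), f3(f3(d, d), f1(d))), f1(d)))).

6

depth(f3(d, d)) = 1 + max(0, 0) = 1
depth(f3(f3(d, d), f3(d, d))) = 1 + max(1, 1) = 2
depth(f1(d)) = 1 + depth(d) = 1 + 0 = 1
depth(f3(f3(d, d), f1(d))) = 1 + max(1, 1) = 2
depth(f3(f3(f3(d, d), f3(d, d)), f3(f3(d, d), f1(d)))) = 1 + max(2, 2) = 3
depth(f3(f3(f3(f3(d, d), f3(d, d)), f3(f3(d, d), f1(d))), f1(d))) = 1 + max(3, 1) = 4
depth(f1(f3(f3(f3(f3(d, d), f3(d, d)), f3(f3(d, d), f1(d))), f1(d)))) = 1 + depth(f3(f3(f3(f3(d, d), f3(d, d)), f3(f3(d, d), f1(d))), f1(d))) = 1 + 4 = 5
depth(f1(f1(f3(f3(f3(f3(d, d), f3(d, d)), f3(f3(d, d), f1(d))), f1(d))))) = 1 + depth(f1(f3(f3(f3(f3(d, d), f3(d, d)), f3(f3(d, d), f1(d))), f1(d)))) = 1 + 5 = 6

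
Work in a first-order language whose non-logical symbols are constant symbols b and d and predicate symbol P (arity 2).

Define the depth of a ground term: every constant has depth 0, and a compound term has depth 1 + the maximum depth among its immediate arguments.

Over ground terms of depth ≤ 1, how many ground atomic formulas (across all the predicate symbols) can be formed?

4

First count ground terms of depth ≤ 1.
With no function symbols every ground term is a constant, so there are exactly 2 ground terms at every depth bound.
N_0 = 2
N_1 = 2
Explicitly: b, d.
So |H| = 2.
A ground atom is a predicate applied to a tuple of terms from H, so the count is the sum over predicates of |H|^arity:
  P: 2^2 = 4
Total ground atoms: 4.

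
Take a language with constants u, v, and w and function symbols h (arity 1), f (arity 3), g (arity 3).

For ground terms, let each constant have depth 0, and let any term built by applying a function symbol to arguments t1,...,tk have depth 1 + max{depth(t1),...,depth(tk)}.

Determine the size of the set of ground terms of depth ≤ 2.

432063

Let N_k count ground terms of depth at most k. Each non-constant term of depth ≤ k is some function symbol applied to depth-≤(k−1) arguments, giving N_k = 3 + N_{k-1} + N_{k-1}^3 + N_{k-1}^3.
N_0 = 3
N_1 = 3 + 3 + 3^3 + 3^3 = 60
N_2 = 3 + 60 + 60^3 + 60^3 = 432063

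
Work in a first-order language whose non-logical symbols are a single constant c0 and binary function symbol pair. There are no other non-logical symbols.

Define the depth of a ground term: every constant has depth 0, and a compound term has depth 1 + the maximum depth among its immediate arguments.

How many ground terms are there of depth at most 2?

Count level by level. With function symbols pair/2, the terms of depth ≤ k are the 1 constant together with each function applied to depth-≤(k−1) tuples, so N_k = 1 + N_{k-1}^2.
N_0 = 1
N_1 = 1 + 1^2 = 2
N_2 = 1 + 2^2 = 5

5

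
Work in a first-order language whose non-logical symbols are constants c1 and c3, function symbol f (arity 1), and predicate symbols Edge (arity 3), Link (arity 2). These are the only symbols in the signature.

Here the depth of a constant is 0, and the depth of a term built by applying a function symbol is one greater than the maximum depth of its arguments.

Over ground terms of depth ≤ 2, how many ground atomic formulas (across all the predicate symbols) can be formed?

252

First count ground terms of depth ≤ 2.
If N_k denotes the number of depth-≤k ground terms, the 2 constants give N_0 = 2, and each function symbol of arity r contributes N_{k-1}^r new terms at level k: N_k = 2 + N_{k-1}.
N_0 = 2
N_1 = 2 + 2 = 4
N_2 = 2 + 4 = 6
Explicitly: c1, c3, f(c1), f(c3), f(f(c1)), f(f(c3)).
So |H| = 6.
A ground atom is a predicate applied to a tuple of terms from H, so the count is the sum over predicates of |H|^arity:
  Edge: 6^3 = 216;  Link: 6^2 = 36
Total ground atoms: 216 + 36 = 252.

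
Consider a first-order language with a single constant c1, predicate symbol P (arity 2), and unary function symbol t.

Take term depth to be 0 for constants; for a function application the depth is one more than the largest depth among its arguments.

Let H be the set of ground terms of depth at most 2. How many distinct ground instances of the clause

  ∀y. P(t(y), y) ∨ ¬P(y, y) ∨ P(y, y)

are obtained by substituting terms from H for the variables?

Ground terms of depth ≤ 2:
  If N_k denotes the number of depth-≤k ground terms, the 1 constant gives N_0 = 1, and each function symbol of arity r contributes N_{k-1}^r new terms at level k: N_k = 1 + N_{k-1}.
  N_0 = 1
  N_1 = 1 + 1 = 2
  N_2 = 1 + 2 = 3
So there are 3 ground terms available for substitution.
There is 1 variable to instantiate (y),  occurring in at least one literal, so different choices give different ground instances.
Number of ground instances = 3.

3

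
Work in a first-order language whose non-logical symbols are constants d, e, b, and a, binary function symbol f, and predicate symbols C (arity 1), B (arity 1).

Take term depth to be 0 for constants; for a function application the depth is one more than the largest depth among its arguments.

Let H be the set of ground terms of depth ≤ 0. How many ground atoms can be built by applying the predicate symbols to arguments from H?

First count ground terms of depth ≤ 0.
If N_k denotes the number of depth-≤k ground terms, the 4 constants give N_0 = 4, and each function symbol of arity r contributes N_{k-1}^r new terms at level k: N_k = 4 + N_{k-1}^2.
N_0 = 4
So |H| = 4.
Ground atoms are formed by filling each argument slot of a predicate with a term from H, so an r-ary predicate gives |H|^r atoms:
  C: 4;  B: 4
Total ground atoms: 4 + 4 = 8.

8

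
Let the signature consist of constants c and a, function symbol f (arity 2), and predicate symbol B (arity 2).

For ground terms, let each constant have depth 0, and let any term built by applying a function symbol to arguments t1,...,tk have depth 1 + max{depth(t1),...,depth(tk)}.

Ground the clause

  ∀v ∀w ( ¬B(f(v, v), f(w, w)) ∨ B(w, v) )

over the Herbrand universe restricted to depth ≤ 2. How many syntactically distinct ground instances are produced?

1444

Ground terms of depth ≤ 2:
  Let N_k = |{terms of depth ≤ k}|. Then N_0 = 2 and N_k = 2 + N_{k-1}^2 for k ≥ 1 (one summand per function symbol, arity giving the exponent).
  N_0 = 2
  N_1 = 2 + 2^2 = 6
  N_2 = 2 + 6^2 = 38
So there are 38 ground terms available for substitution.
The clause has 2 distinct variables (v, w), each appearing in the body. In the free term algebra distinct substitutions yield syntactically distinct ground instances.
Number of ground instances = 38^2 = 1444.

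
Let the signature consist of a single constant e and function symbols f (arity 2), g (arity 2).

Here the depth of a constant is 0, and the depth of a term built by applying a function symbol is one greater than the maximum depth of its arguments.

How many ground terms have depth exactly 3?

704

Write N_k for the number of ground terms of depth ≤ k. A term of depth ≤ k is either a constant or a function symbol applied to arguments of depth ≤ k−1, so N_k = 1 + N_{k-1}^2 + N_{k-1}^2.
N_0 = 1
N_1 = 1 + 1^2 + 1^2 = 3
N_2 = 1 + 3^2 + 3^2 = 19
N_3 = 1 + 19^2 + 19^2 = 723
Terms of depth exactly 3: N_3 − N_2 = 723 − 19 = 704.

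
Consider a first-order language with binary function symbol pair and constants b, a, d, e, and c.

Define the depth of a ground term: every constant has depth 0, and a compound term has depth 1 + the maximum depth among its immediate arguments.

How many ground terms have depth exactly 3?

Let N_k count ground terms of depth at most k. Each non-constant term of depth ≤ k is some function symbol applied to depth-≤(k−1) arguments, giving N_k = 5 + N_{k-1}^2.
N_0 = 5
N_1 = 5 + 5^2 = 30
N_2 = 5 + 30^2 = 905
N_3 = 5 + 905^2 = 819030
Terms of depth exactly 3: N_3 − N_2 = 819030 − 905 = 818125.

818125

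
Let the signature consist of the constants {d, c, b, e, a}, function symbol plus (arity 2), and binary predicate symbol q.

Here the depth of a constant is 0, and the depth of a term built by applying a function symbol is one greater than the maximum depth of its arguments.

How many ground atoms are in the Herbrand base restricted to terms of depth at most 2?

First count ground terms of depth ≤ 2.
Let N_k count ground terms of depth at most k. Each non-constant term of depth ≤ k is some function symbol applied to depth-≤(k−1) arguments, giving N_k = 5 + N_{k-1}^2.
N_0 = 5
N_1 = 5 + 5^2 = 30
N_2 = 5 + 30^2 = 905
So |H| = 905.
For each predicate symbol, the number of ground atoms is |H| raised to its arity; summing:
  q: 905^2 = 819025
Total ground atoms: 819025.

819025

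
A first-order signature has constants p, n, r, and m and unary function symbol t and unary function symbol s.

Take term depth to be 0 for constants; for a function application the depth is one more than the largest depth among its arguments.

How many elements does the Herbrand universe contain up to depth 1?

If N_k denotes the number of depth-≤k ground terms, the 4 constants give N_0 = 4, and each function symbol of arity r contributes N_{k-1}^r new terms at level k: N_k = 4 + N_{k-1} + N_{k-1}.
N_0 = 4
N_1 = 4 + 4 + 4 = 12
Explicitly: p, n, r, m, t(p), t(n), t(r), t(m), s(p), s(n), s(r), s(m).

12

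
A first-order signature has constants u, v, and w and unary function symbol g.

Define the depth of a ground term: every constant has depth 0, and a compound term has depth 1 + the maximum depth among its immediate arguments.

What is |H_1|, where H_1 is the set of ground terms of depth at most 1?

6

Write N_k for the number of ground terms of depth ≤ k. A term of depth ≤ k is either a constant or a function symbol applied to arguments of depth ≤ k−1, so N_k = 3 + N_{k-1}.
N_0 = 3
N_1 = 3 + 3 = 6
Explicitly: u, v, w, g(u), g(v), g(w).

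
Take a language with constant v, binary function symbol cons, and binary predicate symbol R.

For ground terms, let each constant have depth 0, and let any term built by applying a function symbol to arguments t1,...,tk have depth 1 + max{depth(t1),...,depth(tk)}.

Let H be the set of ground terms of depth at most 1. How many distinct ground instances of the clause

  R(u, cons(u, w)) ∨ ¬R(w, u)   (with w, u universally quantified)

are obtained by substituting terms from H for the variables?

4

Ground terms of depth ≤ 1:
  Let N_k count ground terms of depth at most k. Each non-constant term of depth ≤ k is some function symbol applied to depth-≤(k−1) arguments, giving N_k = 1 + N_{k-1}^2.
  N_0 = 1
  N_1 = 1 + 1^2 = 2
So there are 2 ground terms available for substitution.
There are 2 variables to instantiate (w, u), each occurring in at least one literal, so different choices give different ground instances.
Number of ground instances = 2^2 = 4.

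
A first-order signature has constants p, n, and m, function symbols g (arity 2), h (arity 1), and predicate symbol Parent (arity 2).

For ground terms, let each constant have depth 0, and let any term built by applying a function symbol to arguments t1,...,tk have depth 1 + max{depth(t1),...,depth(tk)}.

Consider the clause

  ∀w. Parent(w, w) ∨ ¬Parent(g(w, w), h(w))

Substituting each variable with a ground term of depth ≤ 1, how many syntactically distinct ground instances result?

15

Ground terms of depth ≤ 1:
  Count level by level. With function symbols g/2, h/1, the terms of depth ≤ k are the 3 constants together with each function applied to depth-≤(k−1) tuples, so N_k = 3 + N_{k-1}^2 + N_{k-1}.
  N_0 = 3
  N_1 = 3 + 3^2 + 3 = 15
So there are 15 ground terms available for substitution.
The variable w ranges independently over the available ground terms, and distinct assignments produce distinct instances.
Number of ground instances = 15.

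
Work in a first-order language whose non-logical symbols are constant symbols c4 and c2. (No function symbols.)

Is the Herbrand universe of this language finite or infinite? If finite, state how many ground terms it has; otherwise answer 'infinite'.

There are no function symbols, so every ground term is one of the 2 constants.
The Herbrand universe is {c4, c2}, which is finite with 2 elements.

2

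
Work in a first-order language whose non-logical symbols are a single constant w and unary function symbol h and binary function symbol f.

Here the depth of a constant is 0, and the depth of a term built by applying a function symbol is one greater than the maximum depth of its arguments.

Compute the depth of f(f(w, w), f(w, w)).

2

depth(f(w, w)) = 1 + max(0, 0) = 1
depth(f(f(w, w), f(w, w))) = 1 + max(1, 1) = 2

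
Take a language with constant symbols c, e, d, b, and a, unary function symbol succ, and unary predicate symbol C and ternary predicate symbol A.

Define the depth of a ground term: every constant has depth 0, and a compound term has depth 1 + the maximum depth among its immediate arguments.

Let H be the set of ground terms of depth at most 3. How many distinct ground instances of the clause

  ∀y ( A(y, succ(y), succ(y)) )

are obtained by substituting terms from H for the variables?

Ground terms of depth ≤ 3:
  Write N_k for the number of ground terms of depth ≤ k. A term of depth ≤ k is either a constant or a function symbol applied to arguments of depth ≤ k−1, so N_k = 5 + N_{k-1}.
  N_0 = 5
  N_1 = 5 + 5 = 10
  N_2 = 5 + 10 = 15
  N_3 = 5 + 15 = 20
So there are 20 ground terms available for substitution.
The body mentions the single quantified variable y; since ground terms form a free algebra, no two substitutions collapse to the same formula.
Number of ground instances = 20.

20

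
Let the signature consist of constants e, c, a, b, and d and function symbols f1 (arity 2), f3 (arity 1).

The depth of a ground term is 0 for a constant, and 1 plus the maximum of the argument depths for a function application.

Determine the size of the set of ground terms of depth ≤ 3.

Write N_k for the number of ground terms of depth ≤ k. A term of depth ≤ k is either a constant or a function symbol applied to arguments of depth ≤ k−1, so N_k = 5 + N_{k-1}^2 + N_{k-1}.
N_0 = 5
N_1 = 5 + 5^2 + 5 = 35
N_2 = 5 + 35^2 + 35 = 1265
N_3 = 5 + 1265^2 + 1265 = 1601495

1601495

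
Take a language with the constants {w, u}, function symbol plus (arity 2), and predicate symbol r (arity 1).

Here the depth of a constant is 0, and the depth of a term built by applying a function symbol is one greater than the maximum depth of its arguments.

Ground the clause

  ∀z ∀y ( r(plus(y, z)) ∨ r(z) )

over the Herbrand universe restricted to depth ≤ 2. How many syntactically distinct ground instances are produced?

1444

Ground terms of depth ≤ 2:
  Count level by level. With function symbols plus/2, the terms of depth ≤ k are the 2 constants together with each function applied to depth-≤(k−1) tuples, so N_k = 2 + N_{k-1}^2.
  N_0 = 2
  N_1 = 2 + 2^2 = 6
  N_2 = 2 + 6^2 = 38
So there are 38 ground terms available for substitution.
Each of z, y ranges independently over the available ground terms, and distinct assignments produce distinct instances.
Number of ground instances = 38^2 = 1444.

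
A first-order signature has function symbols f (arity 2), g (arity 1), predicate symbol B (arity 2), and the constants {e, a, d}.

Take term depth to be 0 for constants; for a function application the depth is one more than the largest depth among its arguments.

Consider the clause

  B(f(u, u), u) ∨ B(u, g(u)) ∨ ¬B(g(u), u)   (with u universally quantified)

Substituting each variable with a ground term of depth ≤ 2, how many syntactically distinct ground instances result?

243

Ground terms of depth ≤ 2:
  Write N_k for the number of ground terms of depth ≤ k. A term of depth ≤ k is either a constant or a function symbol applied to arguments of depth ≤ k−1, so N_k = 3 + N_{k-1}^2 + N_{k-1}.
  N_0 = 3
  N_1 = 3 + 3^2 + 3 = 15
  N_2 = 3 + 15^2 + 15 = 243
So there are 243 ground terms available for substitution.
The body mentions the single quantified variable u; since ground terms form a free algebra, no two substitutions collapse to the same formula.
Number of ground instances = 243.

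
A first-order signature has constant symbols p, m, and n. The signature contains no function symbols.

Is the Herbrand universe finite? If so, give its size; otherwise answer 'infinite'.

There are no function symbols, so every ground term is one of the 3 constants.
The Herbrand universe is {p, m, n}, which is finite with 3 elements.

3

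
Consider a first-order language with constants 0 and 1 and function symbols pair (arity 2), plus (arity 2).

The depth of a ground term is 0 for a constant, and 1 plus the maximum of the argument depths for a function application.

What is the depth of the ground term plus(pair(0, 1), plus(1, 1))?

depth(pair(0, 1)) = 1 + max(0, 0) = 1
depth(plus(1, 1)) = 1 + max(0, 0) = 1
depth(plus(pair(0, 1), plus(1, 1))) = 1 + max(1, 1) = 2

2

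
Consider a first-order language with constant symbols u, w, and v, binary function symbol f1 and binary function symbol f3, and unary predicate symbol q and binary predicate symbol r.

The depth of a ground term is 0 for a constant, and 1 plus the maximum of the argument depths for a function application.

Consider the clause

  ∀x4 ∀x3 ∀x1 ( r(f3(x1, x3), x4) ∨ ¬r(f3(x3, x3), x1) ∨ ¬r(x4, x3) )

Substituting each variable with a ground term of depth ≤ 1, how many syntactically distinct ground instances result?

Ground terms of depth ≤ 1:
  If N_k denotes the number of depth-≤k ground terms, the 3 constants give N_0 = 3, and each function symbol of arity r contributes N_{k-1}^r new terms at level k: N_k = 3 + N_{k-1}^2 + N_{k-1}^2.
  N_0 = 3
  N_1 = 3 + 3^2 + 3^2 = 21
So there are 21 ground terms available for substitution.
There are 3 variables to instantiate (x4, x3, x1), each occurring in at least one literal, so different choices give different ground instances.
Number of ground instances = 21^3 = 9261.

9261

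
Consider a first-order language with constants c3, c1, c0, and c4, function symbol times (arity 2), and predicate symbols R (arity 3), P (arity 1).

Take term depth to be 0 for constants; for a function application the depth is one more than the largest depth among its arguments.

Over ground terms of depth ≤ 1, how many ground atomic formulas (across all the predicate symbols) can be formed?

First count ground terms of depth ≤ 1.
Let N_k count ground terms of depth at most k. Each non-constant term of depth ≤ k is some function symbol applied to depth-≤(k−1) arguments, giving N_k = 4 + N_{k-1}^2.
N_0 = 4
N_1 = 4 + 4^2 = 20
So |H| = 20.
A ground atom is a predicate applied to a tuple of terms from H, so the count is the sum over predicates of |H|^arity:
  R: 20^3 = 8000;  P: 20
Total ground atoms: 8000 + 20 = 8020.

8020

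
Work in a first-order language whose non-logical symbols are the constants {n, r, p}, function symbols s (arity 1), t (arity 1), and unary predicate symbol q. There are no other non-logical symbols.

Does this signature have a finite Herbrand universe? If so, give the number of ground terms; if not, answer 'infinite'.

The signature has at least one function symbol (s, arity 1) and at least one constant (n).
Iterating s gives infinitely many distinct ground terms: n, s(n), s(s(n)), ...
So the Herbrand universe is infinite.

infinite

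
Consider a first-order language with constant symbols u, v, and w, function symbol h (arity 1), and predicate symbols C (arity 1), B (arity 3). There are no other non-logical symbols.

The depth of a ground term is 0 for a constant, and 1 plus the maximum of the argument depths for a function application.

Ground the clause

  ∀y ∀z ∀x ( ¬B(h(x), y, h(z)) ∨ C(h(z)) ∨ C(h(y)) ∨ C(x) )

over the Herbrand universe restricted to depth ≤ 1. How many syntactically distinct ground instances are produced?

216

Ground terms of depth ≤ 1:
  If N_k denotes the number of depth-≤k ground terms, the 3 constants give N_0 = 3, and each function symbol of arity r contributes N_{k-1}^r new terms at level k: N_k = 3 + N_{k-1}.
  N_0 = 3
  N_1 = 3 + 3 = 6
So there are 6 ground terms available for substitution.
Each of y, z, x ranges independently over the available ground terms, and distinct assignments produce distinct instances.
Number of ground instances = 6^3 = 216.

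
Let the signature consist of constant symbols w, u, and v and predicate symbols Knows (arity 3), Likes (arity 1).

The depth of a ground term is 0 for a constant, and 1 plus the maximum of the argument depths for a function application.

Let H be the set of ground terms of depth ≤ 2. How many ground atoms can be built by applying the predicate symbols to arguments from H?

30

First count ground terms of depth ≤ 2.
With no function symbols every ground term is a constant, so there are exactly 3 ground terms at every depth bound.
N_0 = 3
N_1 = 3
N_2 = 3
So |H| = 3.
A ground atom is a predicate applied to a tuple of terms from H, so the count is the sum over predicates of |H|^arity:
  Knows: 3^3 = 27;  Likes: 3
Total ground atoms: 27 + 3 = 30.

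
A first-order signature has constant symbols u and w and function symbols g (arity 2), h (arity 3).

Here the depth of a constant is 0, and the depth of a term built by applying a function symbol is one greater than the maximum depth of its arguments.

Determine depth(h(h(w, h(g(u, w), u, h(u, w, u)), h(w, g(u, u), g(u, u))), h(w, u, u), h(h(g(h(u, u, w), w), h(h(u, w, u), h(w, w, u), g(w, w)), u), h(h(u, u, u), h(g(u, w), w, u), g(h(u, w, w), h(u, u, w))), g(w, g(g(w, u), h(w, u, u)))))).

depth(g(u, w)) = 1 + max(0, 0) = 1
depth(h(u, w, u)) = 1 + max(0, 0, 0) = 1
depth(h(g(u, w), u, h(u, w, u))) = 1 + max(1, 0, 1) = 2
depth(g(u, u)) = 1 + max(0, 0) = 1
depth(h(w, g(u, u), g(u, u))) = 1 + max(0, 1, 1) = 2
depth(h(w, h(g(u, w), u, h(u, w, u)), h(w, g(u, u), g(u, u)))) = 1 + max(0, 2, 2) = 3
depth(h(w, u, u)) = 1 + max(0, 0, 0) = 1
depth(h(u, u, w)) = 1 + max(0, 0, 0) = 1
depth(g(h(u, u, w), w)) = 1 + max(1, 0) = 2
depth(h(w, w, u)) = 1 + max(0, 0, 0) = 1
depth(g(w, w)) = 1 + max(0, 0) = 1
depth(h(h(u, w, u), h(w, w, u), g(w, w))) = 1 + max(1, 1, 1) = 2
depth(h(g(h(u, u, w), w), h(h(u, w, u), h(w, w, u), g(w, w)), u)) = 1 + max(2, 2, 0) = 3
depth(h(u, u, u)) = 1 + max(0, 0, 0) = 1
depth(h(g(u, w), w, u)) = 1 + max(1, 0, 0) = 2
depth(h(u, w, w)) = 1 + max(0, 0, 0) = 1
depth(g(h(u, w, w), h(u, u, w))) = 1 + max(1, 1) = 2
depth(h(h(u, u, u), h(g(u, w), w, u), g(h(u, w, w), h(u, u, w)))) = 1 + max(1, 2, 2) = 3
depth(g(w, u)) = 1 + max(0, 0) = 1
depth(g(g(w, u), h(w, u, u))) = 1 + max(1, 1) = 2
depth(g(w, g(g(w, u), h(w, u, u)))) = 1 + max(0, 2) = 3
depth(h(h(g(h(u, u, w), w), h(h(u, w, u), h(w, w, u), g(w, w)), u), h(h(u, u, u), h(g(u, w), w, u), g(h(u, w, w), h(u, u, w))), g(w, g(g(w, u), h(w, u, u))))) = 1 + max(3, 3, 3) = 4
depth(h(h(w, h(g(u, w), u, h(u, w, u)), h(w, g(u, u), g(u, u))), h(w, u, u), h(h(g(h(u, u, w), w), h(h(u, w, u), h(w, w, u), g(w, w)), u), h(h(u, u, u), h(g(u, w), w, u), g(h(u, w, w), h(u, u, w))), g(w, g(g(w, u), h(w, u, u)))))) = 1 + max(3, 1, 4) = 5

5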